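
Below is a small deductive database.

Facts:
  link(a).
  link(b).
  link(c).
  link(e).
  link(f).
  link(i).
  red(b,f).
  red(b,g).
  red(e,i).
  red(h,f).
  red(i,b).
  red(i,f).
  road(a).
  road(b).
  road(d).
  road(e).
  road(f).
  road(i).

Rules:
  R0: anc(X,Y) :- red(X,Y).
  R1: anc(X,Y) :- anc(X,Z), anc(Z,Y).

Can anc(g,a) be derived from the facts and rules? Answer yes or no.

no

round 1: derive anc(b,f) via R0 from red(b,f)
round 1: derive anc(b,g) via R0 from red(b,g)
round 1: derive anc(e,i) via R0 from red(e,i)
round 1: derive anc(h,f) via R0 from red(h,f)
round 1: derive anc(i,b) via R0 from red(i,b)
round 1: derive anc(i,f) via R0 from red(i,f)
round 2: derive anc(e,b) via R1 from anc(e,i), anc(i,b)
round 2: derive anc(e,f) via R1 from anc(e,i), anc(i,f)
round 2: derive anc(i,g) via R1 from anc(i,b), anc(b,g)
round 3: derive anc(e,g) via R1 from anc(e,b), anc(b,g)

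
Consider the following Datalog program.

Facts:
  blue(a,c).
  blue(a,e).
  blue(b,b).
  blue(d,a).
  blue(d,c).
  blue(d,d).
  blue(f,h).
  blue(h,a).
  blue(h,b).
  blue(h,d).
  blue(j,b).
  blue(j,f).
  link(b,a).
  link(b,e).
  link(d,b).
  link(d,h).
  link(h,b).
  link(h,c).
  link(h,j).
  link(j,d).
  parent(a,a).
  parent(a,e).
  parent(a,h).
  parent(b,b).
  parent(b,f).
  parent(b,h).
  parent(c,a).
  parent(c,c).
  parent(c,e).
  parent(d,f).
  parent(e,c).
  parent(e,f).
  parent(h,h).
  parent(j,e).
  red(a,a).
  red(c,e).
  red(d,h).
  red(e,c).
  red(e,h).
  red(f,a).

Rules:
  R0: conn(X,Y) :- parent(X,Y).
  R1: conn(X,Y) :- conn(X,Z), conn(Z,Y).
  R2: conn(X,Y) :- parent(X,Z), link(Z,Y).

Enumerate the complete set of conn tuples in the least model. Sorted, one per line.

round 1: derive conn(a,a) via R0 from parent(a,a)
round 1: derive conn(a,e) via R0 from parent(a,e)
round 1: derive conn(a,h) via R0 from parent(a,h)
round 1: derive conn(b,b) via R0 from parent(b,b)
round 1: derive conn(b,f) via R0 from parent(b,f)
round 1: derive conn(b,h) via R0 from parent(b,h)
round 1: derive conn(c,a) via R0 from parent(c,a)
round 1: derive conn(c,c) via R0 from parent(c,c)
round 1: derive conn(c,e) via R0 from parent(c,e)
round 1: derive conn(d,f) via R0 from parent(d,f)
round 1: derive conn(e,c) via R0 from parent(e,c)
round 1: derive conn(e,f) via R0 from parent(e,f)
round 1: derive conn(h,h) via R0 from parent(h,h)
round 1: derive conn(j,e) via R0 from parent(j,e)
round 1: derive conn(a,b) via R2 from parent(a,h), link(h,b)
round 1: derive conn(a,c) via R2 from parent(a,h), link(h,c)
round 1: derive conn(a,j) via R2 from parent(a,h), link(h,j)
round 1: derive conn(b,a) via R2 from parent(b,b), link(b,a)
round 1: derive conn(b,c) via R2 from parent(b,h), link(h,c)
round 1: derive conn(b,e) via R2 from parent(b,b), link(b,e)
round 1: derive conn(b,j) via R2 from parent(b,h), link(h,j)
round 1: derive conn(h,b) via R2 from parent(h,h), link(h,b)
round 1: derive conn(h,c) via R2 from parent(h,h), link(h,c)
round 1: derive conn(h,j) via R2 from parent(h,h), link(h,j)
round 2: derive conn(a,f) via R1 from conn(a,b), conn(b,f)
round 2: derive conn(c,b) via R1 from conn(c,a), conn(a,b)
round 2: derive conn(c,f) via R1 from conn(c,e), conn(e,f)
round 2: derive conn(c,h) via R1 from conn(c,a), conn(a,h)
round 2: derive conn(c,j) via R1 from conn(c,a), conn(a,j)
round 2: derive conn(e,a) via R1 from conn(e,c), conn(c,a)
round 2: derive conn(e,e) via R1 from conn(e,c), conn(c,e)
round 2: derive conn(h,a) via R1 from conn(h,b), conn(b,a)
round 2: derive conn(h,e) via R1 from conn(h,b), conn(b,e)
round 2: derive conn(h,f) via R1 from conn(h,b), conn(b,f)
round 2: derive conn(j,c) via R1 from conn(j,e), conn(e,c)
round 2: derive conn(j,f) via R1 from conn(j,e), conn(e,f)
round 3: derive conn(e,b) via R1 from conn(e,a), conn(a,b)
round 3: derive conn(e,h) via R1 from conn(e,a), conn(a,h)
round 3: derive conn(e,j) via R1 from conn(e,a), conn(a,j)
round 3: derive conn(j,a) via R1 from conn(j,c), conn(c,a)
round 3: derive conn(j,b) via R1 from conn(j,c), conn(c,b)
round 3: derive conn(j,h) via R1 from conn(j,c), conn(c,h)
round 3: derive conn(j,j) via R1 from conn(j,c), conn(c,j)

conn(a,a)
conn(a,b)
conn(a,c)
conn(a,e)
conn(a,f)
conn(a,h)
conn(a,j)
conn(b,a)
conn(b,b)
conn(b,c)
conn(b,e)
conn(b,f)
conn(b,h)
conn(b,j)
conn(c,a)
conn(c,b)
conn(c,c)
conn(c,e)
conn(c,f)
conn(c,h)
conn(c,j)
conn(d,f)
conn(e,a)
conn(e,b)
conn(e,c)
conn(e,e)
conn(e,f)
conn(e,h)
conn(e,j)
conn(h,a)
conn(h,b)
conn(h,c)
conn(h,e)
conn(h,f)
conn(h,h)
conn(h,j)
conn(j,a)
conn(j,b)
conn(j,c)
conn(j,e)
conn(j,f)
conn(j,h)
conn(j,j)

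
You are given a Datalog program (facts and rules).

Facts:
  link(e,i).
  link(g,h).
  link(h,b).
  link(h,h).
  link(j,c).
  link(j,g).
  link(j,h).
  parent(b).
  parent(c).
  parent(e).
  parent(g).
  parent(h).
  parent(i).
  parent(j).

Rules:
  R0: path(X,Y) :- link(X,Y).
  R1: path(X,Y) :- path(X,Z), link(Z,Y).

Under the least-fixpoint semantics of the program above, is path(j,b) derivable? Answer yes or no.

yes

round 1: derive path(e,i) via R0 from link(e,i)
round 1: derive path(g,h) via R0 from link(g,h)
round 1: derive path(h,b) via R0 from link(h,b)
round 1: derive path(h,h) via R0 from link(h,h)
round 1: derive path(j,c) via R0 from link(j,c)
round 1: derive path(j,g) via R0 from link(j,g)
round 1: derive path(j,h) via R0 from link(j,h)
round 2: derive path(g,b) via R1 from path(g,h), link(h,b)
round 2: derive path(j,b) via R1 from path(j,h), link(h,b)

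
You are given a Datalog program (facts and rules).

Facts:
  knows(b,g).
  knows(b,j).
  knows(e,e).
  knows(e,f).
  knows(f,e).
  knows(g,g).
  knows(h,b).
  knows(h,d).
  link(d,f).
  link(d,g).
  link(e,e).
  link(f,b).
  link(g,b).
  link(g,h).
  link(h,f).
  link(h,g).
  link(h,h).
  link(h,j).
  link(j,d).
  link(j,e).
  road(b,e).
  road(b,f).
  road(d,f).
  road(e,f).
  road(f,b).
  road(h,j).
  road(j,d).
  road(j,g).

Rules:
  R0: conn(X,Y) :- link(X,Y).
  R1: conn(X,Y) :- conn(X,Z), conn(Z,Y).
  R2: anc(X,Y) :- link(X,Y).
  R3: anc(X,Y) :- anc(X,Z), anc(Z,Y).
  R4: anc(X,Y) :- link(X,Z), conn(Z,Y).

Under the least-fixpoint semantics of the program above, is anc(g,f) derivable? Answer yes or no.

round 1: derive conn(d,f) via R0 from link(d,f)
round 1: derive conn(d,g) via R0 from link(d,g)
round 1: derive conn(e,e) via R0 from link(e,e)
round 1: derive conn(f,b) via R0 from link(f,b)
round 1: derive conn(g,b) via R0 from link(g,b)
round 1: derive conn(g,h) via R0 from link(g,h)
round 1: derive conn(h,f) via R0 from link(h,f)
round 1: derive conn(h,g) via R0 from link(h,g)
round 1: derive conn(h,h) via R0 from link(h,h)
round 1: derive conn(h,j) via R0 from link(h,j)
round 1: derive conn(j,d) via R0 from link(j,d)
round 1: derive conn(j,e) via R0 from link(j,e)
round 1: derive anc(d,f) via R2 from link(d,f)
round 1: derive anc(d,g) via R2 from link(d,g)
round 1: derive anc(e,e) via R2 from link(e,e)
round 1: derive anc(f,b) via R2 from link(f,b)
round 1: derive anc(g,b) via R2 from link(g,b)
round 1: derive anc(g,h) via R2 from link(g,h)
round 1: derive anc(h,f) via R2 from link(h,f)
round 1: derive anc(h,g) via R2 from link(h,g)
round 1: derive anc(h,h) via R2 from link(h,h)
round 1: derive anc(h,j) via R2 from link(h,j)
round 1: derive anc(j,d) via R2 from link(j,d)
round 1: derive anc(j,e) via R2 from link(j,e)
round 2: derive conn(d,b) via R1 from conn(d,f), conn(f,b)
round 2: derive conn(d,h) via R1 from conn(d,g), conn(g,h)
round 2: derive conn(g,f) via R1 from conn(g,h), conn(h,f)
round 2: derive conn(g,g) via R1 from conn(g,h), conn(h,g)
round 2: derive conn(g,j) via R1 from conn(g,h), conn(h,j)
round 2: derive conn(h,b) via R1 from conn(h,f), conn(f,b)
round 2: derive conn(h,d) via R1 from conn(h,j), conn(j,d)
round 2: derive conn(h,e) via R1 from conn(h,j), conn(j,e)
round 2: derive conn(j,f) via R1 from conn(j,d), conn(d,f)
round 2: derive conn(j,g) via R1 from conn(j,d), conn(d,g)
round 2: derive anc(d,b) via R3 from anc(d,f), anc(f,b)
round 2: derive anc(d,h) via R3 from anc(d,g), anc(g,h)
round 2: derive anc(g,f) via R3 from anc(g,h), anc(h,f)
round 2: derive anc(g,g) via R3 from anc(g,h), anc(h,g)
round 2: derive anc(g,j) via R3 from anc(g,h), anc(h,j)
round 2: derive anc(h,b) via R3 from anc(h,f), anc(f,b)
round 2: derive anc(h,d) via R3 from anc(h,j), anc(j,d)
round 2: derive anc(h,e) via R3 from anc(h,j), anc(j,e)
round 2: derive anc(j,f) via R3 from anc(j,d), anc(d,f)
round 2: derive anc(j,g) via R3 from anc(j,d), anc(d,g)
round 3: derive conn(d,d) via R1 from conn(d,h), conn(h,d)
round 3: derive conn(d,e) via R1 from conn(d,h), conn(h,e)
round 3: derive conn(d,j) via R1 from conn(d,g), conn(g,j)
round 3: derive conn(g,d) via R1 from conn(g,h), conn(h,d)
round 3: derive conn(g,e) via R1 from conn(g,h), conn(h,e)
round 3: derive conn(j,b) via R1 from conn(j,d), conn(d,b)
round 3: derive conn(j,h) via R1 from conn(j,d), conn(d,h)
round 3: derive conn(j,j) via R1 from conn(j,g), conn(g,j)
round 3: derive anc(d,d) via R3 from anc(d,h), anc(h,d)
round 3: derive anc(d,e) via R3 from anc(d,h), anc(h,e)
round 3: derive anc(d,j) via R3 from anc(d,g), anc(g,j)
round 3: derive anc(g,d) via R3 from anc(g,h), anc(h,d)
round 3: derive anc(g,e) via R3 from anc(g,h), anc(h,e)
round 3: derive anc(j,b) via R3 from anc(j,d), anc(d,b)
round 3: derive anc(j,h) via R3 from anc(j,d), anc(d,h)
round 3: derive anc(j,j) via R3 from anc(j,g), anc(g,j)

yes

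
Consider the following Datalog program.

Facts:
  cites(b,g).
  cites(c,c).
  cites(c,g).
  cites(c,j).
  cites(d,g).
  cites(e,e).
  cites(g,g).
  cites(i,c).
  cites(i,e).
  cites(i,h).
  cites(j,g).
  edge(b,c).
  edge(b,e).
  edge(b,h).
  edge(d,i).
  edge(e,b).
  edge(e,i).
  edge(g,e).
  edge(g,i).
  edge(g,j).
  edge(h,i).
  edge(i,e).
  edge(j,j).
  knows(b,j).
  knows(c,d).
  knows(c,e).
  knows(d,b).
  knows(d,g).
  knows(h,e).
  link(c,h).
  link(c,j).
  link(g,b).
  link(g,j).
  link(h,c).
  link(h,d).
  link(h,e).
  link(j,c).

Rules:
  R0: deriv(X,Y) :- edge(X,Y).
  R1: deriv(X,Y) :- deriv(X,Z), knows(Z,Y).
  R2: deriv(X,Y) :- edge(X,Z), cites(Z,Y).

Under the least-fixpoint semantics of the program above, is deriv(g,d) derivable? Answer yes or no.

yes

round 1: derive deriv(b,c) via R0 from edge(b,c)
round 1: derive deriv(b,e) via R0 from edge(b,e)
round 1: derive deriv(b,h) via R0 from edge(b,h)
round 1: derive deriv(d,i) via R0 from edge(d,i)
round 1: derive deriv(e,b) via R0 from edge(e,b)
round 1: derive deriv(e,i) via R0 from edge(e,i)
round 1: derive deriv(g,e) via R0 from edge(g,e)
round 1: derive deriv(g,i) via R0 from edge(g,i)
round 1: derive deriv(g,j) via R0 from edge(g,j)
round 1: derive deriv(h,i) via R0 from edge(h,i)
round 1: derive deriv(i,e) via R0 from edge(i,e)
round 1: derive deriv(j,j) via R0 from edge(j,j)
round 1: derive deriv(b,g) via R2 from edge(b,c), cites(c,g)
round 1: derive deriv(b,j) via R2 from edge(b,c), cites(c,j)
round 1: derive deriv(d,c) via R2 from edge(d,i), cites(i,c)
round 1: derive deriv(d,e) via R2 from edge(d,i), cites(i,e)
round 1: derive deriv(d,h) via R2 from edge(d,i), cites(i,h)
round 1: derive deriv(e,c) via R2 from edge(e,i), cites(i,c)
round 1: derive deriv(e,e) via R2 from edge(e,i), cites(i,e)
round 1: derive deriv(e,g) via R2 from edge(e,b), cites(b,g)
round 1: derive deriv(e,h) via R2 from edge(e,i), cites(i,h)
round 1: derive deriv(g,c) via R2 from edge(g,i), cites(i,c)
round 1: derive deriv(g,g) via R2 from edge(g,j), cites(j,g)
round 1: derive deriv(g,h) via R2 from edge(g,i), cites(i,h)
round 1: derive deriv(h,c) via R2 from edge(h,i), cites(i,c)
round 1: derive deriv(h,e) via R2 from edge(h,i), cites(i,e)
round 1: derive deriv(h,h) via R2 from edge(h,i), cites(i,h)
round 1: derive deriv(j,g) via R2 from edge(j,j), cites(j,g)
round 2: derive deriv(b,d) via R1 from deriv(b,c), knows(c,d)
round 2: derive deriv(d,d) via R1 from deriv(d,c), knows(c,d)
round 2: derive deriv(e,d) via R1 from deriv(e,c), knows(c,d)
round 2: derive deriv(e,j) via R1 from deriv(e,b), knows(b,j)
round 2: derive deriv(g,d) via R1 from deriv(g,c), knows(c,d)
round 2: derive deriv(h,d) via R1 from deriv(h,c), knows(c,d)
round 3: derive deriv(b,b) via R1 from deriv(b,d), knows(d,b)
round 3: derive deriv(d,b) via R1 from deriv(d,d), knows(d,b)
round 3: derive deriv(d,g) via R1 from deriv(d,d), knows(d,g)
round 3: derive deriv(g,b) via R1 from deriv(g,d), knows(d,b)
round 3: derive deriv(h,b) via R1 from deriv(h,d), knows(d,b)
round 3: derive deriv(h,g) via R1 from deriv(h,d), knows(d,g)
round 4: derive deriv(d,j) via R1 from deriv(d,b), knows(b,j)
round 4: derive deriv(h,j) via R1 from deriv(h,b), knows(b,j)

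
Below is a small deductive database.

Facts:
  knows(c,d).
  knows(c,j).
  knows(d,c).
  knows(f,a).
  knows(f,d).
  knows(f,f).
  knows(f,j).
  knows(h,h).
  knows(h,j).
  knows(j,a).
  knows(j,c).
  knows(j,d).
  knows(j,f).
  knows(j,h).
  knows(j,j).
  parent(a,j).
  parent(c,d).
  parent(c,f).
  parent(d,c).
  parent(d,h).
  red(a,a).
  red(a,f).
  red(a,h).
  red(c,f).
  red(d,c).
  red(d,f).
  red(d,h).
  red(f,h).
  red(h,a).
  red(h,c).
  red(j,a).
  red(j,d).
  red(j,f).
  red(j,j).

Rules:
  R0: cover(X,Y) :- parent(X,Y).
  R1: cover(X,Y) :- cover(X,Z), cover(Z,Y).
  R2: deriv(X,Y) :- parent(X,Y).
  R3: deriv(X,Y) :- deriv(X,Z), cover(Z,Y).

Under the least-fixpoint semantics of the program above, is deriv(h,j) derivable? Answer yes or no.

no

round 1: derive cover(a,j) via R0 from parent(a,j)
round 1: derive cover(c,d) via R0 from parent(c,d)
round 1: derive cover(c,f) via R0 from parent(c,f)
round 1: derive cover(d,c) via R0 from parent(d,c)
round 1: derive cover(d,h) via R0 from parent(d,h)
round 1: derive deriv(a,j) via R2 from parent(a,j)
round 1: derive deriv(c,d) via R2 from parent(c,d)
round 1: derive deriv(c,f) via R2 from parent(c,f)
round 1: derive deriv(d,c) via R2 from parent(d,c)
round 1: derive deriv(d,h) via R2 from parent(d,h)
round 2: derive cover(c,c) via R1 from cover(c,d), cover(d,c)
round 2: derive cover(c,h) via R1 from cover(c,d), cover(d,h)
round 2: derive cover(d,d) via R1 from cover(d,c), cover(c,d)
round 2: derive cover(d,f) via R1 from cover(d,c), cover(c,f)
round 2: derive deriv(c,c) via R3 from deriv(c,d), cover(d,c)
round 2: derive deriv(c,h) via R3 from deriv(c,d), cover(d,h)
round 2: derive deriv(d,d) via R3 from deriv(d,c), cover(c,d)
round 2: derive deriv(d,f) via R3 from deriv(d,c), cover(c,f)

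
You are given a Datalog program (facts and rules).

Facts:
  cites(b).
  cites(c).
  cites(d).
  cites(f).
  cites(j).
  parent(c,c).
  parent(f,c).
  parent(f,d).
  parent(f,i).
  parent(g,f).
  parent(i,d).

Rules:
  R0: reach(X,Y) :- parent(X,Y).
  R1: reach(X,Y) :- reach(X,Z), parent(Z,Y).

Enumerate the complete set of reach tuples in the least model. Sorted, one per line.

round 1: derive reach(c,c) via R0 from parent(c,c)
round 1: derive reach(f,c) via R0 from parent(f,c)
round 1: derive reach(f,d) via R0 from parent(f,d)
round 1: derive reach(f,i) via R0 from parent(f,i)
round 1: derive reach(g,f) via R0 from parent(g,f)
round 1: derive reach(i,d) via R0 from parent(i,d)
round 2: derive reach(g,c) via R1 from reach(g,f), parent(f,c)
round 2: derive reach(g,d) via R1 from reach(g,f), parent(f,d)
round 2: derive reach(g,i) via R1 from reach(g,f), parent(f,i)

reach(c,c)
reach(f,c)
reach(f,d)
reach(f,i)
reach(g,c)
reach(g,d)
reach(g,f)
reach(g,i)
reach(i,d)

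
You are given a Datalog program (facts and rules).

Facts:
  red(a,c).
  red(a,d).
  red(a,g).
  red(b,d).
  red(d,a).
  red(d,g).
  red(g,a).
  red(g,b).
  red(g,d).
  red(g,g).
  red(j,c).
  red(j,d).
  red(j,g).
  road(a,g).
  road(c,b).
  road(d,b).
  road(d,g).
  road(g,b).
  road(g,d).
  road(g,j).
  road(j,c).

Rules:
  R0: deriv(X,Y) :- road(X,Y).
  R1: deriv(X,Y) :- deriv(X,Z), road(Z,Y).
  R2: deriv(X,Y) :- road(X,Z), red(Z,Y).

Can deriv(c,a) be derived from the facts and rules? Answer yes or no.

no

round 1: derive deriv(a,g) via R0 from road(a,g)
round 1: derive deriv(c,b) via R0 from road(c,b)
round 1: derive deriv(d,b) via R0 from road(d,b)
round 1: derive deriv(d,g) via R0 from road(d,g)
round 1: derive deriv(g,b) via R0 from road(g,b)
round 1: derive deriv(g,d) via R0 from road(g,d)
round 1: derive deriv(g,j) via R0 from road(g,j)
round 1: derive deriv(j,c) via R0 from road(j,c)
round 1: derive deriv(a,a) via R2 from road(a,g), red(g,a)
round 1: derive deriv(a,b) via R2 from road(a,g), red(g,b)
round 1: derive deriv(a,d) via R2 from road(a,g), red(g,d)
round 1: derive deriv(c,d) via R2 from road(c,b), red(b,d)
round 1: derive deriv(d,a) via R2 from road(d,g), red(g,a)
round 1: derive deriv(d,d) via R2 from road(d,b), red(b,d)
round 1: derive deriv(g,a) via R2 from road(g,d), red(d,a)
round 1: derive deriv(g,c) via R2 from road(g,j), red(j,c)
round 1: derive deriv(g,g) via R2 from road(g,d), red(d,g)
round 2: derive deriv(a,j) via R1 from deriv(a,g), road(g,j)
round 2: derive deriv(c,g) via R1 from deriv(c,d), road(d,g)
round 2: derive deriv(d,j) via R1 from deriv(d,g), road(g,j)
round 2: derive deriv(j,b) via R1 from deriv(j,c), road(c,b)
round 3: derive deriv(a,c) via R1 from deriv(a,j), road(j,c)
round 3: derive deriv(c,j) via R1 from deriv(c,g), road(g,j)
round 3: derive deriv(d,c) via R1 from deriv(d,j), road(j,c)
round 4: derive deriv(c,c) via R1 from deriv(c,j), road(j,c)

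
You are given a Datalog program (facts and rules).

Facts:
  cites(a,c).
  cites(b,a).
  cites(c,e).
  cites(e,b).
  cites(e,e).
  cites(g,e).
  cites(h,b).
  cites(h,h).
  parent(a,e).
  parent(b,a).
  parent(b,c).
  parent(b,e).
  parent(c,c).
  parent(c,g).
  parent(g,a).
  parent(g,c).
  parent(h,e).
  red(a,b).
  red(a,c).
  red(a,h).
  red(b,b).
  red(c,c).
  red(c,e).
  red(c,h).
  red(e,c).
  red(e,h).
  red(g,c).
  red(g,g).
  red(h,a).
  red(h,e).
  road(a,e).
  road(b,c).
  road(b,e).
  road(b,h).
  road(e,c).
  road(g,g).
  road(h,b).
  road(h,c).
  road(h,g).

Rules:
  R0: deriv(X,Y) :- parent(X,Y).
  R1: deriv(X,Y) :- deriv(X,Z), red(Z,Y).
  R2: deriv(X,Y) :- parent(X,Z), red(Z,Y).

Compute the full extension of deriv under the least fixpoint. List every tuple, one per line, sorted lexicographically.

round 1: derive deriv(a,e) via R0 from parent(a,e)
round 1: derive deriv(b,a) via R0 from parent(b,a)
round 1: derive deriv(b,c) via R0 from parent(b,c)
round 1: derive deriv(b,e) via R0 from parent(b,e)
round 1: derive deriv(c,c) via R0 from parent(c,c)
round 1: derive deriv(c,g) via R0 from parent(c,g)
round 1: derive deriv(g,a) via R0 from parent(g,a)
round 1: derive deriv(g,c) via R0 from parent(g,c)
round 1: derive deriv(h,e) via R0 from parent(h,e)
round 1: derive deriv(a,c) via R2 from parent(a,e), red(e,c)
round 1: derive deriv(a,h) via R2 from parent(a,e), red(e,h)
round 1: derive deriv(b,b) via R2 from parent(b,a), red(a,b)
round 1: derive deriv(b,h) via R2 from parent(b,a), red(a,h)
round 1: derive deriv(c,e) via R2 from parent(c,c), red(c,e)
round 1: derive deriv(c,h) via R2 from parent(c,c), red(c,h)
round 1: derive deriv(g,b) via R2 from parent(g,a), red(a,b)
round 1: derive deriv(g,e) via R2 from parent(g,c), red(c,e)
round 1: derive deriv(g,h) via R2 from parent(g,a), red(a,h)
round 1: derive deriv(h,c) via R2 from parent(h,e), red(e,c)
round 1: derive deriv(h,h) via R2 from parent(h,e), red(e,h)
round 2: derive deriv(a,a) via R1 from deriv(a,h), red(h,a)
round 2: derive deriv(c,a) via R1 from deriv(c,h), red(h,a)
round 2: derive deriv(h,a) via R1 from deriv(h,h), red(h,a)
round 3: derive deriv(a,b) via R1 from deriv(a,a), red(a,b)
round 3: derive deriv(c,b) via R1 from deriv(c,a), red(a,b)
round 3: derive deriv(h,b) via R1 from deriv(h,a), red(a,b)

deriv(a,a)
deriv(a,b)
deriv(a,c)
deriv(a,e)
deriv(a,h)
deriv(b,a)
deriv(b,b)
deriv(b,c)
deriv(b,e)
deriv(b,h)
deriv(c,a)
deriv(c,b)
deriv(c,c)
deriv(c,e)
deriv(c,g)
deriv(c,h)
deriv(g,a)
deriv(g,b)
deriv(g,c)
deriv(g,e)
deriv(g,h)
deriv(h,a)
deriv(h,b)
deriv(h,c)
deriv(h,e)
deriv(h,h)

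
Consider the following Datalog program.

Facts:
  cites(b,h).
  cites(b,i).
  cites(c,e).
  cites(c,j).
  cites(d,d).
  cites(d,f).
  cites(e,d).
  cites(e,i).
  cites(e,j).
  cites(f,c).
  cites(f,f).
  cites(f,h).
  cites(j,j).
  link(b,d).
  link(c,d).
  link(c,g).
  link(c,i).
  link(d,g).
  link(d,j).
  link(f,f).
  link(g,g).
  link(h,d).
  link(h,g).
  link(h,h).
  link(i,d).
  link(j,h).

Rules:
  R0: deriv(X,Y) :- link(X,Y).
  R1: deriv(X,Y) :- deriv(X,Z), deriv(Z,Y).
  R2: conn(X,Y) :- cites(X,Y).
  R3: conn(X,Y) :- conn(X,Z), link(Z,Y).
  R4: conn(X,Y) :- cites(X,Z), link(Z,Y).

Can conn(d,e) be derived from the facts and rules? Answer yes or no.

no

round 1: derive conn(b,h) via R2 from cites(b,h)
round 1: derive conn(b,i) via R2 from cites(b,i)
round 1: derive conn(c,e) via R2 from cites(c,e)
round 1: derive conn(c,j) via R2 from cites(c,j)
round 1: derive conn(d,d) via R2 from cites(d,d)
round 1: derive conn(d,f) via R2 from cites(d,f)
round 1: derive conn(e,d) via R2 from cites(e,d)
round 1: derive conn(e,i) via R2 from cites(e,i)
round 1: derive conn(e,j) via R2 from cites(e,j)
round 1: derive conn(f,c) via R2 from cites(f,c)
round 1: derive conn(f,f) via R2 from cites(f,f)
round 1: derive conn(f,h) via R2 from cites(f,h)
round 1: derive conn(j,j) via R2 from cites(j,j)
round 1: derive conn(b,d) via R4 from cites(b,h), link(h,d)
round 1: derive conn(b,g) via R4 from cites(b,h), link(h,g)
round 1: derive conn(c,h) via R4 from cites(c,j), link(j,h)
round 1: derive conn(d,g) via R4 from cites(d,d), link(d,g)
round 1: derive conn(d,j) via R4 from cites(d,d), link(d,j)
round 1: derive conn(e,g) via R4 from cites(e,d), link(d,g)
round 1: derive conn(e,h) via R4 from cites(e,j), link(j,h)
round 1: derive conn(f,d) via R4 from cites(f,c), link(c,d)
round 1: derive conn(f,g) via R4 from cites(f,c), link(c,g)
round 1: derive conn(f,i) via R4 from cites(f,c), link(c,i)
round 1: derive conn(j,h) via R4 from cites(j,j), link(j,h)
round 2: derive conn(b,j) via R3 from conn(b,d), link(d,j)
round 2: derive conn(c,d) via R3 from conn(c,h), link(h,d)
round 2: derive conn(c,g) via R3 from conn(c,h), link(h,g)
round 2: derive conn(d,h) via R3 from conn(d,j), link(j,h)
round 2: derive conn(f,j) via R3 from conn(f,d), link(d,j)
round 2: derive conn(j,d) via R3 from conn(j,h), link(h,d)
round 2: derive conn(j,g) via R3 from conn(j,h), link(h,g)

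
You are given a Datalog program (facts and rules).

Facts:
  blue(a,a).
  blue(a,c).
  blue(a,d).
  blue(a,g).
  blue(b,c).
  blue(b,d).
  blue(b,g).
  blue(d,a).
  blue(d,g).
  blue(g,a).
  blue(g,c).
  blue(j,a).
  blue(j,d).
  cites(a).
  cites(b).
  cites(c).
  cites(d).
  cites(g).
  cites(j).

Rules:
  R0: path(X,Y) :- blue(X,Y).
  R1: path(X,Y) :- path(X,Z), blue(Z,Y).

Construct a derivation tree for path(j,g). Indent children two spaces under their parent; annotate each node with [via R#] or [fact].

round 1: derive path(a,a) via R0 from blue(a,a)
round 1: derive path(a,c) via R0 from blue(a,c)
round 1: derive path(a,d) via R0 from blue(a,d)
round 1: derive path(a,g) via R0 from blue(a,g)
round 1: derive path(b,c) via R0 from blue(b,c)
round 1: derive path(b,d) via R0 from blue(b,d)
round 1: derive path(b,g) via R0 from blue(b,g)
round 1: derive path(d,a) via R0 from blue(d,a)
round 1: derive path(d,g) via R0 from blue(d,g)
round 1: derive path(g,a) via R0 from blue(g,a)
round 1: derive path(g,c) via R0 from blue(g,c)
round 1: derive path(j,a) via R0 from blue(j,a)
round 1: derive path(j,d) via R0 from blue(j,d)
round 2: derive path(b,a) via R1 from path(b,d), blue(d,a)
round 2: derive path(d,c) via R1 from path(d,a), blue(a,c)
round 2: derive path(d,d) via R1 from path(d,a), blue(a,d)
round 2: derive path(g,d) via R1 from path(g,a), blue(a,d)
round 2: derive path(g,g) via R1 from path(g,a), blue(a,g)
round 2: derive path(j,c) via R1 from path(j,a), blue(a,c)
round 2: derive path(j,g) via R1 from path(j,a), blue(a,g)

path(j,g)  [via R1]
  path(j,a)  [via R0]
    blue(j,a)  [fact]
  blue(a,g)  [fact]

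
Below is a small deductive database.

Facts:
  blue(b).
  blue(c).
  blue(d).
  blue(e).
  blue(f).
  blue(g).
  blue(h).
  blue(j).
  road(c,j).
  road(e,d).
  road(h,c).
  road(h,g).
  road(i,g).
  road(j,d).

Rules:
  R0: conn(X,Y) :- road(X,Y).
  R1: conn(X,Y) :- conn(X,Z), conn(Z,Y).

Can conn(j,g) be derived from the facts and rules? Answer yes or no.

round 1: derive conn(c,j) via R0 from road(c,j)
round 1: derive conn(e,d) via R0 from road(e,d)
round 1: derive conn(h,c) via R0 from road(h,c)
round 1: derive conn(h,g) via R0 from road(h,g)
round 1: derive conn(i,g) via R0 from road(i,g)
round 1: derive conn(j,d) via R0 from road(j,d)
round 2: derive conn(c,d) via R1 from conn(c,j), conn(j,d)
round 2: derive conn(h,j) via R1 from conn(h,c), conn(c,j)
round 3: derive conn(h,d) via R1 from conn(h,c), conn(c,d)

no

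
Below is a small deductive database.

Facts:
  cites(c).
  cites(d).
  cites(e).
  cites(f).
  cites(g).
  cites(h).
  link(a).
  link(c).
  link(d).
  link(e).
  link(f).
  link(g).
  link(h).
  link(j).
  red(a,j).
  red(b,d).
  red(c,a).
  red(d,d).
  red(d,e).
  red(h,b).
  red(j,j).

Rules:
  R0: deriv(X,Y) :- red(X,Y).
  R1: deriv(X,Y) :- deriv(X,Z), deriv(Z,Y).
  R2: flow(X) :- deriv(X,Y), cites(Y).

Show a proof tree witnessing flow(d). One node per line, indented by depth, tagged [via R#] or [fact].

flow(d)  [via R2]
  deriv(d,d)  [via R0]
    red(d,d)  [fact]
  cites(d)  [fact]

round 1: derive deriv(a,j) via R0 from red(a,j)
round 1: derive deriv(b,d) via R0 from red(b,d)
round 1: derive deriv(c,a) via R0 from red(c,a)
round 1: derive deriv(d,d) via R0 from red(d,d)
round 1: derive deriv(d,e) via R0 from red(d,e)
round 1: derive deriv(h,b) via R0 from red(h,b)
round 1: derive deriv(j,j) via R0 from red(j,j)
round 2: derive deriv(b,e) via R1 from deriv(b,d), deriv(d,e)
round 2: derive deriv(c,j) via R1 from deriv(c,a), deriv(a,j)
round 2: derive deriv(h,d) via R1 from deriv(h,b), deriv(b,d)
round 2: derive flow(b) via R2 from deriv(b,d), cites(d)
round 2: derive flow(d) via R2 from deriv(d,d), cites(d)
round 3: derive deriv(h,e) via R1 from deriv(h,b), deriv(b,e)
round 3: derive flow(h) via R2 from deriv(h,d), cites(d)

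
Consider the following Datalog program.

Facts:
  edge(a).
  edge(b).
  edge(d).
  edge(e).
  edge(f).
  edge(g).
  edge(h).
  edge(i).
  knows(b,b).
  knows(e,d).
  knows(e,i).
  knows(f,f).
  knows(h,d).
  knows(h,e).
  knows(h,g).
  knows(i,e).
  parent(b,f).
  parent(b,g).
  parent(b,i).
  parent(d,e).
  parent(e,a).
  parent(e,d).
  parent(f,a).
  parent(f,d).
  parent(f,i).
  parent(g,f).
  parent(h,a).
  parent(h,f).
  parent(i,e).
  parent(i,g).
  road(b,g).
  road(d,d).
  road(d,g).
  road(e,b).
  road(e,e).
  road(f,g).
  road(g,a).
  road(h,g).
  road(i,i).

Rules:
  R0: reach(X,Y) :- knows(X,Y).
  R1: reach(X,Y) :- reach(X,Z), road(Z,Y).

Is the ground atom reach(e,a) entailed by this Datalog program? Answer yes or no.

round 1: derive reach(b,b) via R0 from knows(b,b)
round 1: derive reach(e,d) via R0 from knows(e,d)
round 1: derive reach(e,i) via R0 from knows(e,i)
round 1: derive reach(f,f) via R0 from knows(f,f)
round 1: derive reach(h,d) via R0 from knows(h,d)
round 1: derive reach(h,e) via R0 from knows(h,e)
round 1: derive reach(h,g) via R0 from knows(h,g)
round 1: derive reach(i,e) via R0 from knows(i,e)
round 2: derive reach(b,g) via R1 from reach(b,b), road(b,g)
round 2: derive reach(e,g) via R1 from reach(e,d), road(d,g)
round 2: derive reach(f,g) via R1 from reach(f,f), road(f,g)
round 2: derive reach(h,a) via R1 from reach(h,g), road(g,a)
round 2: derive reach(h,b) via R1 from reach(h,e), road(e,b)
round 2: derive reach(i,b) via R1 from reach(i,e), road(e,b)
round 3: derive reach(b,a) via R1 from reach(b,g), road(g,a)
round 3: derive reach(e,a) via R1 from reach(e,g), road(g,a)
round 3: derive reach(f,a) via R1 from reach(f,g), road(g,a)
round 3: derive reach(i,g) via R1 from reach(i,b), road(b,g)
round 4: derive reach(i,a) via R1 from reach(i,g), road(g,a)

yes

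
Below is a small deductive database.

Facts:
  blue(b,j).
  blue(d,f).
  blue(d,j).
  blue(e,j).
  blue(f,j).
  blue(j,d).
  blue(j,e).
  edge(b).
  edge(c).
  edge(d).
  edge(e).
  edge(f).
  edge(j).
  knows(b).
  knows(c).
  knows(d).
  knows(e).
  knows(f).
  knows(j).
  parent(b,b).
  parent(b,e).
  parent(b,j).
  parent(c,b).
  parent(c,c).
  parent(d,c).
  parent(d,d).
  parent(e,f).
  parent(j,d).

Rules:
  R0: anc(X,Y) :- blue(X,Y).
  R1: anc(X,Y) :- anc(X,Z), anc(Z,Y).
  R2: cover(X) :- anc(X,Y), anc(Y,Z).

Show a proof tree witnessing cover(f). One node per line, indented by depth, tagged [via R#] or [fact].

round 1: derive anc(b,j) via R0 from blue(b,j)
round 1: derive anc(d,f) via R0 from blue(d,f)
round 1: derive anc(d,j) via R0 from blue(d,j)
round 1: derive anc(e,j) via R0 from blue(e,j)
round 1: derive anc(f,j) via R0 from blue(f,j)
round 1: derive anc(j,d) via R0 from blue(j,d)
round 1: derive anc(j,e) via R0 from blue(j,e)
round 2: derive anc(b,d) via R1 from anc(b,j), anc(j,d)
round 2: derive anc(b,e) via R1 from anc(b,j), anc(j,e)
round 2: derive anc(d,d) via R1 from anc(d,j), anc(j,d)
round 2: derive anc(d,e) via R1 from anc(d,j), anc(j,e)
round 2: derive anc(e,d) via R1 from anc(e,j), anc(j,d)
round 2: derive anc(e,e) via R1 from anc(e,j), anc(j,e)
round 2: derive anc(f,d) via R1 from anc(f,j), anc(j,d)
round 2: derive anc(f,e) via R1 from anc(f,j), anc(j,e)
round 2: derive anc(j,f) via R1 from anc(j,d), anc(d,f)
round 2: derive anc(j,j) via R1 from anc(j,d), anc(d,j)
round 2: derive cover(b) via R2 from anc(b,j), anc(j,d)
round 2: derive cover(d) via R2 from anc(d,f), anc(f,j)
round 2: derive cover(e) via R2 from anc(e,j), anc(j,d)
round 2: derive cover(f) via R2 from anc(f,j), anc(j,d)
round 2: derive cover(j) via R2 from anc(j,d), anc(d,f)
round 3: derive anc(b,f) via R1 from anc(b,d), anc(d,f)
round 3: derive anc(e,f) via R1 from anc(e,d), anc(d,f)
round 3: derive anc(f,f) via R1 from anc(f,d), anc(d,f)

cover(f)  [via R2]
  anc(f,j)  [via R0]
    blue(f,j)  [fact]
  anc(j,d)  [via R0]
    blue(j,d)  [fact]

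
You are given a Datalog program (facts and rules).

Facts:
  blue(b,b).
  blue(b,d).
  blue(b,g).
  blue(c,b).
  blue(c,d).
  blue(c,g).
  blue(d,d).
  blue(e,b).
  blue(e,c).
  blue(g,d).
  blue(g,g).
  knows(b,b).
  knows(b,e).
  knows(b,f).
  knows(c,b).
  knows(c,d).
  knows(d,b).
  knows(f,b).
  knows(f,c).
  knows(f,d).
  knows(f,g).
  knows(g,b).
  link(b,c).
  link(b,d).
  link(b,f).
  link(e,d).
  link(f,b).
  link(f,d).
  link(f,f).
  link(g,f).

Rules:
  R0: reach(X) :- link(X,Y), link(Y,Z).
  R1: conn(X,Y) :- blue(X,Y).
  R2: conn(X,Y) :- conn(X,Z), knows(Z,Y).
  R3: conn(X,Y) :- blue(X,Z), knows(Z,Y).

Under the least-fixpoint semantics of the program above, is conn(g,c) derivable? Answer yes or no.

yes

round 1: derive conn(b,b) via R1 from blue(b,b)
round 1: derive conn(b,d) via R1 from blue(b,d)
round 1: derive conn(b,g) via R1 from blue(b,g)
round 1: derive conn(c,b) via R1 from blue(c,b)
round 1: derive conn(c,d) via R1 from blue(c,d)
round 1: derive conn(c,g) via R1 from blue(c,g)
round 1: derive conn(d,d) via R1 from blue(d,d)
round 1: derive conn(e,b) via R1 from blue(e,b)
round 1: derive conn(e,c) via R1 from blue(e,c)
round 1: derive conn(g,d) via R1 from blue(g,d)
round 1: derive conn(g,g) via R1 from blue(g,g)
round 1: derive conn(b,e) via R3 from blue(b,b), knows(b,e)
round 1: derive conn(b,f) via R3 from blue(b,b), knows(b,f)
round 1: derive conn(c,e) via R3 from blue(c,b), knows(b,e)
round 1: derive conn(c,f) via R3 from blue(c,b), knows(b,f)
round 1: derive conn(d,b) via R3 from blue(d,d), knows(d,b)
round 1: derive conn(e,d) via R3 from blue(e,c), knows(c,d)
round 1: derive conn(e,e) via R3 from blue(e,b), knows(b,e)
round 1: derive conn(e,f) via R3 from blue(e,b), knows(b,f)
round 1: derive conn(g,b) via R3 from blue(g,d), knows(d,b)
round 2: derive conn(b,c) via R2 from conn(b,f), knows(f,c)
round 2: derive conn(c,c) via R2 from conn(c,f), knows(f,c)
round 2: derive conn(d,e) via R2 from conn(d,b), knows(b,e)
round 2: derive conn(d,f) via R2 from conn(d,b), knows(b,f)
round 2: derive conn(e,g) via R2 from conn(e,f), knows(f,g)
round 2: derive conn(g,e) via R2 from conn(g,b), knows(b,e)
round 2: derive conn(g,f) via R2 from conn(g,b), knows(b,f)
round 3: derive conn(d,c) via R2 from conn(d,f), knows(f,c)
round 3: derive conn(d,g) via R2 from conn(d,f), knows(f,g)
round 3: derive conn(g,c) via R2 from conn(g,f), knows(f,c)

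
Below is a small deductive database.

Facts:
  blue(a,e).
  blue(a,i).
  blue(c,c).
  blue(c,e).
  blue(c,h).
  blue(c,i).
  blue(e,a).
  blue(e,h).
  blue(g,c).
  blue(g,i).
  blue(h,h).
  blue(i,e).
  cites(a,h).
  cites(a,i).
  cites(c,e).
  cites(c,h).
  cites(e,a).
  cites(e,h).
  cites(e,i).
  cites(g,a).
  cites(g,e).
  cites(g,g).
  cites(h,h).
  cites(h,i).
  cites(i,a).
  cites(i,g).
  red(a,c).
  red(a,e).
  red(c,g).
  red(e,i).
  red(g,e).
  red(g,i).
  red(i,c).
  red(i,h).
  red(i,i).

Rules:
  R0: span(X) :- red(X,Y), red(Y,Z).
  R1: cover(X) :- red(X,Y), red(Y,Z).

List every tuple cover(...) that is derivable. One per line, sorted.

cover(a)
cover(c)
cover(e)
cover(g)
cover(i)

round 1: derive cover(a) via R1 from red(a,c), red(c,g)
round 1: derive cover(c) via R1 from red(c,g), red(g,e)
round 1: derive cover(e) via R1 from red(e,i), red(i,c)
round 1: derive cover(g) via R1 from red(g,e), red(e,i)
round 1: derive cover(i) via R1 from red(i,c), red(c,g)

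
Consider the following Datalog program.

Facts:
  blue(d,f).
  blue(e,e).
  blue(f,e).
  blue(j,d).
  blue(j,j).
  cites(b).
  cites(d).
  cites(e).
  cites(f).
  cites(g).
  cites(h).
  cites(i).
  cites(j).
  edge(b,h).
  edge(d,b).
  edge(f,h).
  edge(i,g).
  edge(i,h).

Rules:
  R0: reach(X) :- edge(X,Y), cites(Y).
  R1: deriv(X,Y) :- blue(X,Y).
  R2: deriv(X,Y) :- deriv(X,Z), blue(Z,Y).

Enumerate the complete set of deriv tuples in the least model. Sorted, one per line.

deriv(d,e)
deriv(d,f)
deriv(e,e)
deriv(f,e)
deriv(j,d)
deriv(j,e)
deriv(j,f)
deriv(j,j)

round 1: derive deriv(d,f) via R1 from blue(d,f)
round 1: derive deriv(e,e) via R1 from blue(e,e)
round 1: derive deriv(f,e) via R1 from blue(f,e)
round 1: derive deriv(j,d) via R1 from blue(j,d)
round 1: derive deriv(j,j) via R1 from blue(j,j)
round 2: derive deriv(d,e) via R2 from deriv(d,f), blue(f,e)
round 2: derive deriv(j,f) via R2 from deriv(j,d), blue(d,f)
round 3: derive deriv(j,e) via R2 from deriv(j,f), blue(f,e)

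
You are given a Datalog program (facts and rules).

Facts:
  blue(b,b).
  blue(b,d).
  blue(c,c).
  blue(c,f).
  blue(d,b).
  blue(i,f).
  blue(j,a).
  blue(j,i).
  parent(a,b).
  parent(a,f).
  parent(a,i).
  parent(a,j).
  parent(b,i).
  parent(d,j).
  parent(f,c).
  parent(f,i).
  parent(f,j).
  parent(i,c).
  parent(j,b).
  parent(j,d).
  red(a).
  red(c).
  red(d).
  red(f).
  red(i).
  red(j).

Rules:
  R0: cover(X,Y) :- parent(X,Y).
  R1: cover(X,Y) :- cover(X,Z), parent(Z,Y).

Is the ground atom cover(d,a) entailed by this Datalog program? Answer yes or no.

no

round 1: derive cover(a,b) via R0 from parent(a,b)
round 1: derive cover(a,f) via R0 from parent(a,f)
round 1: derive cover(a,i) via R0 from parent(a,i)
round 1: derive cover(a,j) via R0 from parent(a,j)
round 1: derive cover(b,i) via R0 from parent(b,i)
round 1: derive cover(d,j) via R0 from parent(d,j)
round 1: derive cover(f,c) via R0 from parent(f,c)
round 1: derive cover(f,i) via R0 from parent(f,i)
round 1: derive cover(f,j) via R0 from parent(f,j)
round 1: derive cover(i,c) via R0 from parent(i,c)
round 1: derive cover(j,b) via R0 from parent(j,b)
round 1: derive cover(j,d) via R0 from parent(j,d)
round 2: derive cover(a,c) via R1 from cover(a,f), parent(f,c)
round 2: derive cover(a,d) via R1 from cover(a,j), parent(j,d)
round 2: derive cover(b,c) via R1 from cover(b,i), parent(i,c)
round 2: derive cover(d,b) via R1 from cover(d,j), parent(j,b)
round 2: derive cover(d,d) via R1 from cover(d,j), parent(j,d)
round 2: derive cover(f,b) via R1 from cover(f,j), parent(j,b)
round 2: derive cover(f,d) via R1 from cover(f,j), parent(j,d)
round 2: derive cover(j,i) via R1 from cover(j,b), parent(b,i)
round 2: derive cover(j,j) via R1 from cover(j,d), parent(d,j)
round 3: derive cover(d,i) via R1 from cover(d,b), parent(b,i)
round 3: derive cover(j,c) via R1 from cover(j,i), parent(i,c)
round 4: derive cover(d,c) via R1 from cover(d,i), parent(i,c)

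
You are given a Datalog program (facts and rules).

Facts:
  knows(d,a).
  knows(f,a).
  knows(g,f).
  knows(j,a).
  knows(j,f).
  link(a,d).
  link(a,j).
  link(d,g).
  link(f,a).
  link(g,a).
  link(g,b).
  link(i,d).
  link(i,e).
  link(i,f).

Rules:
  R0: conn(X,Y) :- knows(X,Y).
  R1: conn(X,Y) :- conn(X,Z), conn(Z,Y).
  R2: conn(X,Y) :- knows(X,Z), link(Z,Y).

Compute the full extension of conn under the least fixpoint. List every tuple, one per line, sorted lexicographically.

conn(d,a)
conn(d,d)
conn(d,f)
conn(d,j)
conn(f,a)
conn(f,d)
conn(f,f)
conn(f,j)
conn(g,a)
conn(g,d)
conn(g,f)
conn(g,j)
conn(j,a)
conn(j,d)
conn(j,f)
conn(j,j)

round 1: derive conn(d,a) via R0 from knows(d,a)
round 1: derive conn(f,a) via R0 from knows(f,a)
round 1: derive conn(g,f) via R0 from knows(g,f)
round 1: derive conn(j,a) via R0 from knows(j,a)
round 1: derive conn(j,f) via R0 from knows(j,f)
round 1: derive conn(d,d) via R2 from knows(d,a), link(a,d)
round 1: derive conn(d,j) via R2 from knows(d,a), link(a,j)
round 1: derive conn(f,d) via R2 from knows(f,a), link(a,d)
round 1: derive conn(f,j) via R2 from knows(f,a), link(a,j)
round 1: derive conn(g,a) via R2 from knows(g,f), link(f,a)
round 1: derive conn(j,d) via R2 from knows(j,a), link(a,d)
round 1: derive conn(j,j) via R2 from knows(j,a), link(a,j)
round 2: derive conn(d,f) via R1 from conn(d,j), conn(j,f)
round 2: derive conn(f,f) via R1 from conn(f,j), conn(j,f)
round 2: derive conn(g,d) via R1 from conn(g,f), conn(f,d)
round 2: derive conn(g,j) via R1 from conn(g,f), conn(f,j)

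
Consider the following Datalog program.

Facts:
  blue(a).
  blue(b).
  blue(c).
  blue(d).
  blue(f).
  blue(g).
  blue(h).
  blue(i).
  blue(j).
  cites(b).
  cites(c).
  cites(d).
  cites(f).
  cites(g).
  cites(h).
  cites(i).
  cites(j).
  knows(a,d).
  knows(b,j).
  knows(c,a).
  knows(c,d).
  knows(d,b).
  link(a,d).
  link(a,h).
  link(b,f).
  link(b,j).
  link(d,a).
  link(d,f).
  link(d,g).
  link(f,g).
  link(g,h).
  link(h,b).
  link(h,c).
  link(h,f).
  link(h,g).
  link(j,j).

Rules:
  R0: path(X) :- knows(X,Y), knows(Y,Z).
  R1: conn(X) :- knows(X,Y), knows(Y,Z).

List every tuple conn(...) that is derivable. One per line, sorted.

conn(a)
conn(c)
conn(d)

round 1: derive conn(a) via R1 from knows(a,d), knows(d,b)
round 1: derive conn(c) via R1 from knows(c,a), knows(a,d)
round 1: derive conn(d) via R1 from knows(d,b), knows(b,j)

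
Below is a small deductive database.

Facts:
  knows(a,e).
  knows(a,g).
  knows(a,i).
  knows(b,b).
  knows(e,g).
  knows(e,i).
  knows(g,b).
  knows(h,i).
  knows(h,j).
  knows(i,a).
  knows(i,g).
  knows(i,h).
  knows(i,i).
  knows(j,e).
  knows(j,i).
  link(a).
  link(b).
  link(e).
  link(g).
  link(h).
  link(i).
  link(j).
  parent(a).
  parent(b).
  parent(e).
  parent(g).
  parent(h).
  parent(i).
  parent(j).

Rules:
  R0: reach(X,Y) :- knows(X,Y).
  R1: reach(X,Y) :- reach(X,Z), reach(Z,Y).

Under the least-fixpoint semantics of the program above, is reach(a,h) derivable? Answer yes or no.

round 1: derive reach(a,e) via R0 from knows(a,e)
round 1: derive reach(a,g) via R0 from knows(a,g)
round 1: derive reach(a,i) via R0 from knows(a,i)
round 1: derive reach(b,b) via R0 from knows(b,b)
round 1: derive reach(e,g) via R0 from knows(e,g)
round 1: derive reach(e,i) via R0 from knows(e,i)
round 1: derive reach(g,b) via R0 from knows(g,b)
round 1: derive reach(h,i) via R0 from knows(h,i)
round 1: derive reach(h,j) via R0 from knows(h,j)
round 1: derive reach(i,a) via R0 from knows(i,a)
round 1: derive reach(i,g) via R0 from knows(i,g)
round 1: derive reach(i,h) via R0 from knows(i,h)
round 1: derive reach(i,i) via R0 from knows(i,i)
round 1: derive reach(j,e) via R0 from knows(j,e)
round 1: derive reach(j,i) via R0 from knows(j,i)
round 2: derive reach(a,a) via R1 from reach(a,i), reach(i,a)
round 2: derive reach(a,b) via R1 from reach(a,g), reach(g,b)
round 2: derive reach(a,h) via R1 from reach(a,i), reach(i,h)
round 2: derive reach(e,a) via R1 from reach(e,i), reach(i,a)
round 2: derive reach(e,b) via R1 from reach(e,g), reach(g,b)
round 2: derive reach(e,h) via R1 from reach(e,i), reach(i,h)
round 2: derive reach(h,a) via R1 from reach(h,i), reach(i,a)
round 2: derive reach(h,e) via R1 from reach(h,j), reach(j,e)
round 2: derive reach(h,g) via R1 from reach(h,i), reach(i,g)
round 2: derive reach(h,h) via R1 from reach(h,i), reach(i,h)
round 2: derive reach(i,b) via R1 from reach(i,g), reach(g,b)
round 2: derive reach(i,e) via R1 from reach(i,a), reach(a,e)
round 2: derive reach(i,j) via R1 from reach(i,h), reach(h,j)
round 2: derive reach(j,a) via R1 from reach(j,i), reach(i,a)
round 2: derive reach(j,g) via R1 from reach(j,e), reach(e,g)
round 2: derive reach(j,h) via R1 from reach(j,i), reach(i,h)
round 3: derive reach(a,j) via R1 from reach(a,h), reach(h,j)
round 3: derive reach(e,e) via R1 from reach(e,a), reach(a,e)
round 3: derive reach(e,j) via R1 from reach(e,h), reach(h,j)
round 3: derive reach(h,b) via R1 from reach(h,a), reach(a,b)
round 3: derive reach(j,b) via R1 from reach(j,a), reach(a,b)
round 3: derive reach(j,j) via R1 from reach(j,h), reach(h,j)

yes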